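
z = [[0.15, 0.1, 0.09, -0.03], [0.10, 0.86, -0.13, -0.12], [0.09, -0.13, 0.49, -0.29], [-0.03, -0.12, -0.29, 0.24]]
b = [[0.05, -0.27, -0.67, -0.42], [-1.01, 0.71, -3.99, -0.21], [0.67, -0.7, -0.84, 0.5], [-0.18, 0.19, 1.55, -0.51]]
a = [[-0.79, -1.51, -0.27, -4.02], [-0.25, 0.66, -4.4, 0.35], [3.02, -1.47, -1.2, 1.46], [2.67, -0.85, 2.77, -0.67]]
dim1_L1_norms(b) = [1.41, 5.92, 2.71, 2.43]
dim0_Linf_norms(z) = [0.15, 0.86, 0.49, 0.29]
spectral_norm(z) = 0.91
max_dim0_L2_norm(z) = 0.88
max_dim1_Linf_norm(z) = 0.86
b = z @ a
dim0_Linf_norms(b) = [1.01, 0.71, 3.99, 0.51]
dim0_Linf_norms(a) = [3.02, 1.51, 4.4, 4.02]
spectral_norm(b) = 4.50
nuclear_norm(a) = 15.06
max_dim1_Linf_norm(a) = 4.4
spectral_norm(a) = 5.65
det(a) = -87.28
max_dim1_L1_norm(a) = 7.15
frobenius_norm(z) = 1.15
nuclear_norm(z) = 1.74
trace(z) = 1.74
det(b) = 0.01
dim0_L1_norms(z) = [0.37, 1.21, 1.0, 0.68]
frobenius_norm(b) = 4.78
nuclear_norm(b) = 6.59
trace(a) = -2.00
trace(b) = -0.59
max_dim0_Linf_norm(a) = 4.4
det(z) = -0.00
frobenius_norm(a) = 8.36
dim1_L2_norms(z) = [0.2, 0.88, 0.59, 0.4]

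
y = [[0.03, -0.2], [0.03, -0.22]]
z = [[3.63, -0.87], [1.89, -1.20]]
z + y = [[3.66, -1.07], [1.92, -1.42]]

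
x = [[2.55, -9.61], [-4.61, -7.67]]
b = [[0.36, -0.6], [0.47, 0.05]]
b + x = [[2.91, -10.21], [-4.14, -7.62]]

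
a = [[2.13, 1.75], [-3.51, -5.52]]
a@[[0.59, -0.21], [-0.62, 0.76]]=[[0.17, 0.88], [1.35, -3.46]]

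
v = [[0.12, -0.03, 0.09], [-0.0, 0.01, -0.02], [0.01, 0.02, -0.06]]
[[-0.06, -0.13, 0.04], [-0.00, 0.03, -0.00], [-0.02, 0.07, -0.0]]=v @ [[-0.73, -0.16, 0.25], [0.64, 0.52, -0.73], [0.48, -1.06, -0.14]]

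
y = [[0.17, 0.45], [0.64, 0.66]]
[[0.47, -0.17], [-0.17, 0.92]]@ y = [[-0.03, 0.1], [0.56, 0.53]]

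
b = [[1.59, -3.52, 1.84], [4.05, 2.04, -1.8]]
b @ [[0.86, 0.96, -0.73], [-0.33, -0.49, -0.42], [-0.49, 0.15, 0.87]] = [[1.63, 3.53, 1.92], [3.69, 2.62, -5.38]]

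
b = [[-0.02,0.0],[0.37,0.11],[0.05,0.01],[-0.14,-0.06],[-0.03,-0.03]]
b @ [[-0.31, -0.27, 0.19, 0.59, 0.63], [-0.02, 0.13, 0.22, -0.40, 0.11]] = [[0.01, 0.01, -0.00, -0.01, -0.01], [-0.12, -0.09, 0.09, 0.17, 0.25], [-0.02, -0.01, 0.01, 0.03, 0.03], [0.04, 0.03, -0.04, -0.06, -0.09], [0.01, 0.0, -0.01, -0.01, -0.02]]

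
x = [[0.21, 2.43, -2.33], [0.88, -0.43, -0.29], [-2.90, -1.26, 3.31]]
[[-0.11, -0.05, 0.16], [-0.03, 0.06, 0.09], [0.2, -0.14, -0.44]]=x@[[-0.06, 0.09, 0.09], [-0.05, 0.01, 0.01], [-0.01, 0.04, -0.05]]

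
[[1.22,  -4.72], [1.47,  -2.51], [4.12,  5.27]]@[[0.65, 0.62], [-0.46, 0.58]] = [[2.96, -1.98], [2.11, -0.54], [0.25, 5.61]]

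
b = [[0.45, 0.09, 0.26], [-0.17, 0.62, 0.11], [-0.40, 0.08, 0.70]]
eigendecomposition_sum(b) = [[0.23+0.30j,  (0.02-0.11j),  (0.14-0.25j)], [(-0.02+0.21j),  (0.05-0.04j),  (0.15-0.05j)], [(-0.22+0.38j),  0.12-0.03j,  (0.32+0.04j)]] + [[(0.23-0.3j), (0.02+0.11j), 0.14+0.25j], [(-0.02-0.21j), 0.05+0.04j, 0.15+0.05j], [-0.22-0.38j, 0.12+0.03j, 0.32-0.04j]] + [[(-0.01+0j), 0.05-0.00j, -0.02-0.00j], [-0.13+0.00j, 0.53-0.00j, (-0.19-0j)], [0.04-0.00j, (-0.16+0j), (0.06+0j)]]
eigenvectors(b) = [[(-0.24+0.57j),(-0.24-0.57j),-0.10+0.00j], [-0.31+0.14j,-0.31-0.14j,-0.95+0.00j], [(-0.71+0j),-0.71-0.00j,0.29+0.00j]]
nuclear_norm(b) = 1.96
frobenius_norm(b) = 1.17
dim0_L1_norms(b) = [1.02, 0.79, 1.07]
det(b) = 0.26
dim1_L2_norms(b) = [0.53, 0.65, 0.81]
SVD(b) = [[0.02, -0.06, 1.0], [0.49, -0.87, -0.07], [0.87, 0.50, 0.01]] @ diag([0.8760619685527843, 0.5610260331083247, 0.5270343607680211]) @ [[-0.48,0.43,0.76],[-0.14,-0.9,0.42],[0.87,0.09,0.49]]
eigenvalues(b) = [(0.6+0.31j), (0.6-0.31j), (0.57+0j)]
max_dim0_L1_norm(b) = 1.07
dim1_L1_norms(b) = [0.8, 0.9, 1.18]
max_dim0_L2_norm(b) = 0.75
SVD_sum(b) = [[-0.01, 0.01, 0.02], [-0.21, 0.19, 0.33], [-0.37, 0.33, 0.58]] + [[0.0,0.03,-0.01],[0.07,0.44,-0.20],[-0.04,-0.25,0.12]] + [[0.46, 0.05, 0.26], [-0.03, -0.00, -0.02], [0.0, 0.00, 0.00]]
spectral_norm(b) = 0.88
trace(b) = 1.77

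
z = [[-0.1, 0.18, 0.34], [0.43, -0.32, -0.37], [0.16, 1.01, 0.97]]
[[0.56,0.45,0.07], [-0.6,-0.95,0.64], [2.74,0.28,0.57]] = z @ [[0.69, -1.66, 1.88],[1.68, -0.52, -0.95],[0.96, 1.1, 1.27]]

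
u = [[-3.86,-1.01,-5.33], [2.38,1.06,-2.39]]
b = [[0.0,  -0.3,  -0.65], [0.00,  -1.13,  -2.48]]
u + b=[[-3.86, -1.31, -5.98], [2.38, -0.07, -4.87]]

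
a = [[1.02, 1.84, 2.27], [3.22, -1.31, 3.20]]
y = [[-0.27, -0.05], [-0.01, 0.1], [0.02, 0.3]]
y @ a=[[-0.44, -0.43, -0.77], [0.31, -0.15, 0.3], [0.99, -0.36, 1.01]]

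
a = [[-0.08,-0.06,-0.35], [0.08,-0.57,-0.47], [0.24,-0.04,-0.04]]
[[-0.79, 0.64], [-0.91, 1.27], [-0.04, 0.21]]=a@[[0.15, 0.45], [-0.26, -0.67], [2.27, -1.81]]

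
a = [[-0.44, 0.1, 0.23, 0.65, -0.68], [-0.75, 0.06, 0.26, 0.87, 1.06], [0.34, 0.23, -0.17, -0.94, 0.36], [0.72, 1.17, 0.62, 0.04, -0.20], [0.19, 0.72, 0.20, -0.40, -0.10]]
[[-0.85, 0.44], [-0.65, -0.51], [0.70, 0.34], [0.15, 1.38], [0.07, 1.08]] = a@ [[0.75,  -0.50],[-0.49,  0.84],[0.43,  1.09],[-0.56,  -0.74],[0.3,  -0.54]]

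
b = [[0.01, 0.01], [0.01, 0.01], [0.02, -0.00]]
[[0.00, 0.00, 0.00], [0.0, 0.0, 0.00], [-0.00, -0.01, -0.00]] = b @ [[-0.05, -0.66, -0.21], [0.05, 0.77, 0.24]]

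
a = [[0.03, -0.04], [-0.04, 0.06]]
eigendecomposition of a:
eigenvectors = [[-0.82, 0.57], [-0.57, -0.82]]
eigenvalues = [0.0, 0.09]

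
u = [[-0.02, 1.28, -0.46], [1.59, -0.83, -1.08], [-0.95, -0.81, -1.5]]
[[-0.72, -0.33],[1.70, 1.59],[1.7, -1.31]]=u @ [[0.12, 1.10], [-0.83, -0.15], [-0.76, 0.26]]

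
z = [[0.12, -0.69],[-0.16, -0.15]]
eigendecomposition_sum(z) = [[0.24, -0.33], [-0.08, 0.11]] + [[-0.12, -0.36], [-0.08, -0.26]]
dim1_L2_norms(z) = [0.7, 0.22]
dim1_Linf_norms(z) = [0.69, 0.16]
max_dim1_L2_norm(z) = 0.7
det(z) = -0.13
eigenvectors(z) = [[0.95, 0.81], [-0.31, 0.58]]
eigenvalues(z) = [0.34, -0.37]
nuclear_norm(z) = 0.89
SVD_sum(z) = [[0.09, -0.69], [0.02, -0.13]] + [[0.03, 0.00], [-0.18, -0.02]]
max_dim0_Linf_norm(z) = 0.69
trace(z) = -0.03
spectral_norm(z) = 0.71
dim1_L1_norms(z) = [0.81, 0.31]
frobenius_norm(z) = 0.73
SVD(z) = [[0.98,0.18],[0.18,-0.98]] @ diag([0.7113501916298057, 0.18050181403032606]) @ [[0.13, -0.99], [0.99, 0.13]]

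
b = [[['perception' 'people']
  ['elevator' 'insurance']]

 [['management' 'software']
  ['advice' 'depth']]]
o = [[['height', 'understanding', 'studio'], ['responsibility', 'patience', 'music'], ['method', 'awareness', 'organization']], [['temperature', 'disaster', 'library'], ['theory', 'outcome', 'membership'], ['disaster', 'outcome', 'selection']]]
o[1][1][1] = 'outcome'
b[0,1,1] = 'insurance'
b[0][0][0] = 'perception'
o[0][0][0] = 'height'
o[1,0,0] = 'temperature'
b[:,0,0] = ['perception', 'management']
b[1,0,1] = 'software'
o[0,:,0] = ['height', 'responsibility', 'method']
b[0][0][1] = 'people'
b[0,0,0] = 'perception'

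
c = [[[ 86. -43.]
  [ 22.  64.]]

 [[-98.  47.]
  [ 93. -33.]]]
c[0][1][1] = 64.0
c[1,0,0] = -98.0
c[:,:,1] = [[-43.0, 64.0], [47.0, -33.0]]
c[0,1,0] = 22.0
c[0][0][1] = -43.0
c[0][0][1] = -43.0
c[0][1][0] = 22.0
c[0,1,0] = 22.0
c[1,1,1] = -33.0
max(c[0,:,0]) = 86.0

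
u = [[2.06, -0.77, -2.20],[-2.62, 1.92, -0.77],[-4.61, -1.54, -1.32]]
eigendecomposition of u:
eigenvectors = [[0.37,0.65,0.06], [0.29,-0.66,-0.94], [0.88,-0.37,0.32]]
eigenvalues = [-3.77, 4.08, 2.35]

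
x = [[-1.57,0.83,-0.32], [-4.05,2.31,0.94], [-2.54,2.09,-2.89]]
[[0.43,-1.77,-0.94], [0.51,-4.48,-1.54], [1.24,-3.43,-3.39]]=x @ [[-0.34, 0.86, 0.12], [-0.25, -0.47, -0.69], [-0.31, 0.09, 0.57]]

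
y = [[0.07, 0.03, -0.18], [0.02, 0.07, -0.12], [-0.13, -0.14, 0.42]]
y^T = [[0.07, 0.02, -0.13], [0.03, 0.07, -0.14], [-0.18, -0.12, 0.42]]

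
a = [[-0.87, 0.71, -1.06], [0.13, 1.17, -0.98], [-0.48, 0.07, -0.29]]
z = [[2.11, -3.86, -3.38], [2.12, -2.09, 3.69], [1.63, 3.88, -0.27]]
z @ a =[[-0.72, -3.25, 2.53], [-3.89, -0.68, -1.27], [-0.78, 5.68, -5.45]]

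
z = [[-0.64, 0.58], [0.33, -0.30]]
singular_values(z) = [0.97, 0.0]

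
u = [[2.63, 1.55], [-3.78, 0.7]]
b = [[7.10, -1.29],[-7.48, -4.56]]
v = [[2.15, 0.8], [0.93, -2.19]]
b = u @ v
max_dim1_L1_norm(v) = 3.12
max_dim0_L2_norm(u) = 4.6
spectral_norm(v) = 2.40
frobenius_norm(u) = 4.91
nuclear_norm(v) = 4.67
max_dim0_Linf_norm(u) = 3.78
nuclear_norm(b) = 14.59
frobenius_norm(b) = 11.35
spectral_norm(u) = 4.62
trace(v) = -0.04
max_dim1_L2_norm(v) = 2.38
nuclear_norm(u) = 6.28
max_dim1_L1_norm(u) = 4.48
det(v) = -5.45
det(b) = -42.03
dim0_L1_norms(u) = [6.41, 2.25]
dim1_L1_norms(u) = [4.18, 4.48]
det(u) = 7.70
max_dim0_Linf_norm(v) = 2.19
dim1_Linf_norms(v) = [2.15, 2.19]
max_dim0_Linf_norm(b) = 7.48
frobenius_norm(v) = 3.31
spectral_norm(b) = 10.64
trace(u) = 3.33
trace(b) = 2.54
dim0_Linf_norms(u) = [3.78, 1.55]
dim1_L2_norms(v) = [2.29, 2.38]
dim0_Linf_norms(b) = [7.48, 4.56]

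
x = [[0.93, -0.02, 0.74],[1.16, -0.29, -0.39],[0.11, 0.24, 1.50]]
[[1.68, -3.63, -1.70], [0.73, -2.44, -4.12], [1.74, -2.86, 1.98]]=x @[[0.63,-1.87,-3.17], [-1.92,4.2,-0.73], [1.42,-2.44,1.67]]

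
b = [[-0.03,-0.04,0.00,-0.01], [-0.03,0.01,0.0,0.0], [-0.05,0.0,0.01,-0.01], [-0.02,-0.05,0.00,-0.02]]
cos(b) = [[1.0,-0.00,0.0,-0.00], [-0.00,1.0,0.00,-0.00], [-0.00,-0.0,1.0,-0.0], [-0.0,-0.00,0.00,1.00]]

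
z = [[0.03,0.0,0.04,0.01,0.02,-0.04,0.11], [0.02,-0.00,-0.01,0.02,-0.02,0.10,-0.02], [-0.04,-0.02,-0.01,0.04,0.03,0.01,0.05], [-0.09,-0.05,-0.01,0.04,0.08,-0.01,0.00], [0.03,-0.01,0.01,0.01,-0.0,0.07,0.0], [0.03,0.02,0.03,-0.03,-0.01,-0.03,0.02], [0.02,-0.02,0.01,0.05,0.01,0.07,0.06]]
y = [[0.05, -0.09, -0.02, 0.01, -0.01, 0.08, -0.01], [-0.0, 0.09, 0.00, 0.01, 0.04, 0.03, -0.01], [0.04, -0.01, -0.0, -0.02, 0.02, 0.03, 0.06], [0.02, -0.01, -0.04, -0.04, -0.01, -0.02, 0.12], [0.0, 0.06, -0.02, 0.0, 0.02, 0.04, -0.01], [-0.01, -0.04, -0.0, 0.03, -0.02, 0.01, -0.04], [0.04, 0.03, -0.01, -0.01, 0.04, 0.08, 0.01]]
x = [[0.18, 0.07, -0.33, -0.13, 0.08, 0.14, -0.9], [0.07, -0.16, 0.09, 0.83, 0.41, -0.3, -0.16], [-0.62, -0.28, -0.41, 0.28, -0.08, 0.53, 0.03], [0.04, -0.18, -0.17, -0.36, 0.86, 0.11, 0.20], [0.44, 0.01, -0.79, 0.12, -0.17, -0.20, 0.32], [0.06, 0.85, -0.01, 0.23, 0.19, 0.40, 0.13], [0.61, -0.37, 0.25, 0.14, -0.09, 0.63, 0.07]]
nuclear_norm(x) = 6.99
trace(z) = 0.09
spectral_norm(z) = 0.17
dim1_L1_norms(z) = [0.25, 0.19, 0.2, 0.28, 0.13, 0.17, 0.24]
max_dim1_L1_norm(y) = 0.27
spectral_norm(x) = 1.01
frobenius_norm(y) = 0.28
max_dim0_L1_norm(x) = 2.31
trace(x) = -0.45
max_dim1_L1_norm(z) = 0.28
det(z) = 0.00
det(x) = -0.99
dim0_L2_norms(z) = [0.11, 0.06, 0.05, 0.08, 0.09, 0.15, 0.14]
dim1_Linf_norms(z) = [0.11, 0.1, 0.05, 0.09, 0.07, 0.03, 0.07]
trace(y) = 0.14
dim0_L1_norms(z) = [0.26, 0.12, 0.12, 0.2, 0.17, 0.33, 0.26]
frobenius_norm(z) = 0.28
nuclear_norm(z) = 0.53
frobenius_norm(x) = 2.64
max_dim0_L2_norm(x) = 1.0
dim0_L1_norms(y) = [0.16, 0.33, 0.09, 0.12, 0.16, 0.29, 0.26]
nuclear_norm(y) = 0.53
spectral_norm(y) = 0.16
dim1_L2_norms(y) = [0.13, 0.1, 0.08, 0.14, 0.08, 0.07, 0.1]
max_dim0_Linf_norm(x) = 0.9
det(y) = -0.00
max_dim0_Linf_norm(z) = 0.11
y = z @ x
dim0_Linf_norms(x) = [0.62, 0.85, 0.79, 0.83, 0.86, 0.63, 0.9]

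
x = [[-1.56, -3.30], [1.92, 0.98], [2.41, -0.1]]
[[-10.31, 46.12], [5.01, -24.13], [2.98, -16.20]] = x@[[1.34, -7.16], [2.49, -10.59]]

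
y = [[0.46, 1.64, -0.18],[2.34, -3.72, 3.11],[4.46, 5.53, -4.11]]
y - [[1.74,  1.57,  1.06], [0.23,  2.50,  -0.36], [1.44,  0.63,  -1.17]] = [[-1.28, 0.07, -1.24], [2.11, -6.22, 3.47], [3.02, 4.90, -2.94]]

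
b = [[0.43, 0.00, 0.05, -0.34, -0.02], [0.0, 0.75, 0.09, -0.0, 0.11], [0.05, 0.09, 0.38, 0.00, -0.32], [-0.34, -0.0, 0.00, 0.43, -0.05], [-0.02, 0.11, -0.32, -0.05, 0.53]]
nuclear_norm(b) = 2.52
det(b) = 0.00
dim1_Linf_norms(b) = [0.43, 0.75, 0.38, 0.43, 0.53]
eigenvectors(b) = [[0.66, -0.26, -0.25, -0.66, -0.02], [-0.07, -0.2, 0.69, -0.27, 0.64], [0.18, 0.74, 0.46, -0.27, -0.37], [0.68, -0.18, 0.33, 0.63, -0.07], [0.25, 0.56, -0.38, 0.15, 0.67]]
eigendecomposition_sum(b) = [[0.04,-0.00,0.01,0.04,0.01],[-0.0,0.0,-0.00,-0.00,-0.00],[0.01,-0.0,0.0,0.01,0.00],[0.04,-0.0,0.01,0.04,0.01],[0.01,-0.00,0.0,0.01,0.01]] + [[0.01, 0.00, -0.02, 0.0, -0.01], [0.0, 0.00, -0.01, 0.00, -0.01], [-0.02, -0.01, 0.05, -0.01, 0.04], [0.0, 0.00, -0.01, 0.0, -0.01], [-0.01, -0.01, 0.04, -0.01, 0.03]] + [[0.05,-0.13,-0.09,-0.06,0.07], [-0.13,0.35,0.24,0.17,-0.20], [-0.09,0.24,0.16,0.11,-0.13], [-0.06,0.17,0.11,0.08,-0.09], [0.07,-0.20,-0.13,-0.09,0.11]] + [[0.34, 0.14, 0.14, -0.32, -0.08],[0.14, 0.06, 0.06, -0.13, -0.03],[0.14, 0.06, 0.06, -0.13, -0.03],[-0.32, -0.13, -0.13, 0.30, 0.07],[-0.08, -0.03, -0.03, 0.07, 0.02]] + [[0.00, -0.01, 0.01, 0.00, -0.01], [-0.01, 0.33, -0.19, -0.03, 0.35], [0.01, -0.19, 0.11, 0.02, -0.20], [0.0, -0.03, 0.02, 0.0, -0.04], [-0.01, 0.35, -0.20, -0.04, 0.37]]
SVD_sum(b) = [[0.00, -0.01, 0.01, 0.0, -0.01], [-0.01, 0.33, -0.19, -0.03, 0.35], [0.01, -0.19, 0.11, 0.02, -0.2], [0.0, -0.03, 0.02, 0.0, -0.04], [-0.01, 0.35, -0.2, -0.04, 0.37]] + [[0.34, 0.14, 0.14, -0.32, -0.08], [0.14, 0.06, 0.06, -0.13, -0.03], [0.14, 0.06, 0.06, -0.13, -0.03], [-0.32, -0.13, -0.13, 0.3, 0.07], [-0.08, -0.03, -0.03, 0.07, 0.02]] + [[0.05, -0.13, -0.09, -0.06, 0.07], [-0.13, 0.35, 0.24, 0.17, -0.20], [-0.09, 0.24, 0.16, 0.11, -0.13], [-0.06, 0.17, 0.11, 0.08, -0.09], [0.07, -0.2, -0.13, -0.09, 0.11]] + [[0.01, 0.00, -0.02, 0.0, -0.01], [0.0, 0.00, -0.01, 0.00, -0.01], [-0.02, -0.01, 0.05, -0.01, 0.04], [0.0, 0.0, -0.01, 0.00, -0.01], [-0.01, -0.01, 0.04, -0.01, 0.03]] + [[0.04, -0.00, 0.01, 0.04, 0.01], [-0.0, 0.0, -0.0, -0.0, -0.00], [0.01, -0.0, 0.0, 0.01, 0.0], [0.04, -0.00, 0.01, 0.04, 0.01], [0.01, -0.0, 0.00, 0.01, 0.01]]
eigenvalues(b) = [0.08, 0.1, 0.75, 0.78, 0.81]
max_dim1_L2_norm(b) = 0.76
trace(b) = 2.52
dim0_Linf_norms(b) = [0.43, 0.75, 0.38, 0.43, 0.53]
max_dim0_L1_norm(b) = 1.03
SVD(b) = [[-0.02, 0.66, 0.25, -0.26, -0.66], [0.64, 0.27, -0.69, -0.20, 0.07], [-0.37, 0.27, -0.46, 0.74, -0.18], [-0.07, -0.63, -0.33, -0.18, -0.68], [0.67, -0.15, 0.38, 0.56, -0.25]] @ diag([0.8142505698370874, 0.7768786475385739, 0.7497631513350936, 0.09551291061206323, 0.08359472067718186]) @ [[-0.02, 0.64, -0.37, -0.07, 0.67],[0.66, 0.27, 0.27, -0.63, -0.15],[0.25, -0.69, -0.46, -0.33, 0.38],[-0.26, -0.2, 0.74, -0.18, 0.56],[-0.66, 0.07, -0.18, -0.68, -0.25]]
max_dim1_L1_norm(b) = 1.03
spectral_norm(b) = 0.81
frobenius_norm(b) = 1.36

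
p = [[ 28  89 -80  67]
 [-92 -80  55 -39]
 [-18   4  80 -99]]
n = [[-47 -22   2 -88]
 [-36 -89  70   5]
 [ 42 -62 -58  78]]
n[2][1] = -62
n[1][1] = -89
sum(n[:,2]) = 14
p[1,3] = -39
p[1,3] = -39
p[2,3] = -99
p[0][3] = 67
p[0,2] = -80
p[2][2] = 80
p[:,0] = [28, -92, -18]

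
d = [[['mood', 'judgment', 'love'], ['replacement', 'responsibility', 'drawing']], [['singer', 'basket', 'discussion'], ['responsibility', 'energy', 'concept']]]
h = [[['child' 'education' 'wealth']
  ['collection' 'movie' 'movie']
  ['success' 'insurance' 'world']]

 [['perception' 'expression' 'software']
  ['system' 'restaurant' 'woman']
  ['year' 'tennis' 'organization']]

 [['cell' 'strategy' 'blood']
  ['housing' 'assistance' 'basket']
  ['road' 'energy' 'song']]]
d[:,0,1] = ['judgment', 'basket']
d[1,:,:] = [['singer', 'basket', 'discussion'], ['responsibility', 'energy', 'concept']]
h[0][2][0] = 'success'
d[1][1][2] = 'concept'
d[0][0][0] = 'mood'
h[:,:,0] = [['child', 'collection', 'success'], ['perception', 'system', 'year'], ['cell', 'housing', 'road']]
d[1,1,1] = 'energy'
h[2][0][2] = 'blood'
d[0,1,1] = 'responsibility'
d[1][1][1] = 'energy'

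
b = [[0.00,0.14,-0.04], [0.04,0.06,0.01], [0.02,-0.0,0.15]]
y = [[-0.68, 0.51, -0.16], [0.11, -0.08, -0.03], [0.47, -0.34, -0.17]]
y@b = [[0.02, -0.06, 0.01], [-0.0, 0.01, -0.01], [-0.02, 0.05, -0.05]]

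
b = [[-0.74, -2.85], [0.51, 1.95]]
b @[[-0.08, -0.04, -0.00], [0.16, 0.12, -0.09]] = [[-0.4, -0.31, 0.26],[0.27, 0.21, -0.18]]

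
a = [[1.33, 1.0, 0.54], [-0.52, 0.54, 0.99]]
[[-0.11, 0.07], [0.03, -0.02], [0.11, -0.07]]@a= [[-0.18, -0.07, 0.01],[0.05, 0.02, -0.0],[0.18, 0.07, -0.01]]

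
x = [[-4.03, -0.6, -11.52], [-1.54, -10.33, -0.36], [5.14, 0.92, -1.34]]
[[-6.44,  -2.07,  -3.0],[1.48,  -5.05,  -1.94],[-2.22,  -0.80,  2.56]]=x @ [[-0.24, -0.19, 0.5], [-0.13, 0.51, 0.11], [0.65, 0.22, 0.08]]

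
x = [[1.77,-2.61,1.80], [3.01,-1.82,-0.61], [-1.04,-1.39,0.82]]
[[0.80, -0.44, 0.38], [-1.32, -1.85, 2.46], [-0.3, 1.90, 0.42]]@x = [[-0.3, -1.82, 2.02], [-10.46, 3.39, 0.77], [4.75, -3.26, -1.35]]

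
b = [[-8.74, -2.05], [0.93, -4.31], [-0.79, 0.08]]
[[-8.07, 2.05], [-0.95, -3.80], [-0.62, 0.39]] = b @ [[0.83, -0.42], [0.40, 0.79]]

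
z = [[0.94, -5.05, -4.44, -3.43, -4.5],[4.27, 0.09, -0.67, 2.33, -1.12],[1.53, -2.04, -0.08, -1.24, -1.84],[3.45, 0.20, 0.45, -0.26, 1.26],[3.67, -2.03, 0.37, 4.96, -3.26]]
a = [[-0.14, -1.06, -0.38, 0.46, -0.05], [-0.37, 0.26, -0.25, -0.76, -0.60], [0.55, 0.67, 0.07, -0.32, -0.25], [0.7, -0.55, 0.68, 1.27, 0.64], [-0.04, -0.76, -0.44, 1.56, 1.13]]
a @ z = [[-3.84, 1.58, 1.55, -1.89, 3.26], [-4.44, 3.47, 0.92, -0.59, 2.83], [1.46, -2.42, -3.13, -1.57, -2.94], [6.08, -6.02, -1.99, -1.68, -4.27], [5.57, -0.95, 1.84, 4.11, 0.12]]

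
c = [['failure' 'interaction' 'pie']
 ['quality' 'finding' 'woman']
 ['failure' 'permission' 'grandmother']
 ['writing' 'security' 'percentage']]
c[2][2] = 'grandmother'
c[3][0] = 'writing'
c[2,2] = 'grandmother'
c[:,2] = ['pie', 'woman', 'grandmother', 'percentage']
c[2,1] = 'permission'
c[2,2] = 'grandmother'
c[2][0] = 'failure'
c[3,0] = 'writing'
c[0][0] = 'failure'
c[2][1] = 'permission'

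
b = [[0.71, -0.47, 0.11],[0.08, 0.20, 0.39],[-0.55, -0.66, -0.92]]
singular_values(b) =[1.34, 0.84, 0.11]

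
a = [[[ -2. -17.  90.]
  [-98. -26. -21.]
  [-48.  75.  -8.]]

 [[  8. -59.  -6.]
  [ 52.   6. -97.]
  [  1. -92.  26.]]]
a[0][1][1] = -26.0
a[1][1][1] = 6.0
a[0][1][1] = -26.0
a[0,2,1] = 75.0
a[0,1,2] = -21.0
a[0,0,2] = 90.0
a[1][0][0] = 8.0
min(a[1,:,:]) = -97.0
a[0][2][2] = -8.0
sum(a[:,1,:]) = -184.0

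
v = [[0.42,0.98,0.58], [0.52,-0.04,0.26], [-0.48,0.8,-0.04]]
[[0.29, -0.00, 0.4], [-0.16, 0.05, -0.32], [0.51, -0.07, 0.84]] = v@[[0.05, 0.12, -0.21], [0.64, -0.02, 0.89], [-0.61, -0.06, -0.66]]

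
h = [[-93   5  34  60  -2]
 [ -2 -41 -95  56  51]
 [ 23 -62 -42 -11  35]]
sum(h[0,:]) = 4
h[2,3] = -11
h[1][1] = -41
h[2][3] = -11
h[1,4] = 51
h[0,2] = 34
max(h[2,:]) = 35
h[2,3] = -11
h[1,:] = [-2, -41, -95, 56, 51]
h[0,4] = -2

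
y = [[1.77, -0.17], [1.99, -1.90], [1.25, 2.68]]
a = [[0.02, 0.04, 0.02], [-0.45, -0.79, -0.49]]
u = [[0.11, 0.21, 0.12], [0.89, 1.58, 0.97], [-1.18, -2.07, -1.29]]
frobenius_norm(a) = 1.03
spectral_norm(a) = 1.03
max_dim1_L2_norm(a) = 1.03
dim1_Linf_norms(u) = [0.21, 1.58, 2.07]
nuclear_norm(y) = 6.23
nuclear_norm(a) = 1.04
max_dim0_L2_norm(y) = 3.29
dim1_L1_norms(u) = [0.44, 3.44, 4.54]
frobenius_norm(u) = 3.41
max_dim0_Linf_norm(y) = 2.68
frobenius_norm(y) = 4.41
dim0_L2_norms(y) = [2.94, 3.29]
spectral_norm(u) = 3.41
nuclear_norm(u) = 3.43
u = y @ a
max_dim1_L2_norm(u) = 2.71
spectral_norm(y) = 3.32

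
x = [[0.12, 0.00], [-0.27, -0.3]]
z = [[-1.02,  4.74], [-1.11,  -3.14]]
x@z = [[-0.12, 0.57], [0.61, -0.34]]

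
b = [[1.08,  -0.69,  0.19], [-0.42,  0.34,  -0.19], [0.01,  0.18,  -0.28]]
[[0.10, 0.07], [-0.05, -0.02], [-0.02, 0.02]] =b@[[0.07, 0.08], [-0.01, 0.01], [0.07, -0.07]]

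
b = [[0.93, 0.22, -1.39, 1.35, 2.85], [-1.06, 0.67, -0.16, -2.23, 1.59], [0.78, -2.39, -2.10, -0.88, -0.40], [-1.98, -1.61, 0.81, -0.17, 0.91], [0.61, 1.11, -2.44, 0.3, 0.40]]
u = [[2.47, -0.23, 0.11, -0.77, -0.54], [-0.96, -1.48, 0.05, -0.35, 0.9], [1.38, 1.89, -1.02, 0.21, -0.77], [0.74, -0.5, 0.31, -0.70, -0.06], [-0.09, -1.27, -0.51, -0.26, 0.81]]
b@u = [[0.91, -7.46, 0.5, -2.77, 2.99], [-5.28, -1.95, -1.42, 1.7, 2.72], [0.71, 0.34, 2.04, 0.51, -1.23], [-2.43, 3.30, -1.64, 2.14, -0.26], [-2.74, -7.05, 2.5, -1.68, 2.85]]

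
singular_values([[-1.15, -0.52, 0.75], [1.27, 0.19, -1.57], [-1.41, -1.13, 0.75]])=[3.05, 0.89, 0.13]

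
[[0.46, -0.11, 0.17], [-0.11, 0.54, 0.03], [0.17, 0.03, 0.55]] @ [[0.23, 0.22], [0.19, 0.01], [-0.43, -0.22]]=[[0.01, 0.06], [0.06, -0.03], [-0.19, -0.08]]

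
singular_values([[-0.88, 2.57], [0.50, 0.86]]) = [2.8, 0.73]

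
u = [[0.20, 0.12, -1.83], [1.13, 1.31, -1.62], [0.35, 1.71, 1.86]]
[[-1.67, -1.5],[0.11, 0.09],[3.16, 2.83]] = u @ [[1.06, 0.94], [0.48, 0.43], [1.06, 0.95]]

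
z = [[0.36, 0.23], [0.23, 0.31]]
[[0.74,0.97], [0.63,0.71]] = z@ [[1.43, 2.33], [0.97, 0.55]]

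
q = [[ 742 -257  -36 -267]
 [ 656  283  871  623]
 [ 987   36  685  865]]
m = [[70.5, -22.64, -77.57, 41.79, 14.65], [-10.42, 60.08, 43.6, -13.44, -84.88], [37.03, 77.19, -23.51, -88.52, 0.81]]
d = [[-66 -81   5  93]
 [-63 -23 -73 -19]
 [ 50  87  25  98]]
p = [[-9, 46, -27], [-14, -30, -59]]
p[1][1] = -30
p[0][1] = 46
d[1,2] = -73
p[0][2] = -27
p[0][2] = -27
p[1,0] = -14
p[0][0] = -9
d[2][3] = 98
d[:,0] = [-66, -63, 50]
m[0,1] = -22.64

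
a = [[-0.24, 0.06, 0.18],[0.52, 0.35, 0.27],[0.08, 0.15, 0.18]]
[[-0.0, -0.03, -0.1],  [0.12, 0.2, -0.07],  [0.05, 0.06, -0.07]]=a@[[0.14, 0.16, 0.09], [0.01, 0.37, 0.00], [0.18, -0.06, -0.42]]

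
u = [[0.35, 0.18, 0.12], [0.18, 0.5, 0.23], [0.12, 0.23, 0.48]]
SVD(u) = [[-0.42, 0.6, 0.68], [-0.68, 0.29, -0.68], [-0.61, -0.74, 0.29]] @ diag([0.8177490954551622, 0.29066472179829306, 0.22158618274654476]) @ [[-0.42, -0.68, -0.61],[0.60, 0.29, -0.74],[0.68, -0.68, 0.29]]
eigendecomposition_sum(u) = [[0.14, 0.23, 0.21], [0.23, 0.37, 0.34], [0.21, 0.34, 0.3]] + [[0.1, -0.1, 0.04], [-0.1, 0.1, -0.04], [0.04, -0.04, 0.02]] + [[0.11, 0.05, -0.13], [0.05, 0.03, -0.06], [-0.13, -0.06, 0.16]]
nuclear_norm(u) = 1.33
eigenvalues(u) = [0.82, 0.22, 0.29]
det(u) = 0.05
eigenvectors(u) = [[-0.42,-0.68,-0.60], [-0.68,0.68,-0.29], [-0.61,-0.29,0.74]]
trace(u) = 1.33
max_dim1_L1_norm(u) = 0.91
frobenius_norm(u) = 0.90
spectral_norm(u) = 0.82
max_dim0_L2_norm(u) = 0.58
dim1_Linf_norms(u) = [0.35, 0.5, 0.48]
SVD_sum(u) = [[0.14, 0.23, 0.21],[0.23, 0.37, 0.34],[0.21, 0.34, 0.30]] + [[0.11, 0.05, -0.13], [0.05, 0.03, -0.06], [-0.13, -0.06, 0.16]] + [[0.10, -0.1, 0.04], [-0.10, 0.1, -0.04], [0.04, -0.04, 0.02]]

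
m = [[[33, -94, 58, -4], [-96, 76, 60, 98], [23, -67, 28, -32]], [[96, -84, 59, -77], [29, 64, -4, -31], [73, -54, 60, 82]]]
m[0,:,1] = [-94, 76, -67]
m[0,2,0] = 23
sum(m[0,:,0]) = -40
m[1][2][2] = 60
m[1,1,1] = 64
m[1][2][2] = 60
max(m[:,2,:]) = 82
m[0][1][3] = 98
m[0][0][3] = -4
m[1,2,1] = -54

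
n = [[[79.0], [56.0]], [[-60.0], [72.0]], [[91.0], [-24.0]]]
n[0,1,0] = 56.0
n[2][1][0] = -24.0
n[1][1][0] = 72.0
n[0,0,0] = 79.0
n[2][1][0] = -24.0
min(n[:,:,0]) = -60.0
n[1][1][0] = 72.0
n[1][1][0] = 72.0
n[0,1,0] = 56.0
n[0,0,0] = 79.0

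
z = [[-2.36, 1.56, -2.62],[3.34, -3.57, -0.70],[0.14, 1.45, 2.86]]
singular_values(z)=[5.7, 4.12, 0.31]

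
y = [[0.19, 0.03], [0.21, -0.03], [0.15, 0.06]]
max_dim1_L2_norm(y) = 0.21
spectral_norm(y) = 0.32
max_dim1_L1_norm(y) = 0.24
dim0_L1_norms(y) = [0.55, 0.12]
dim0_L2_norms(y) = [0.32, 0.07]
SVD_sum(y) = [[0.19, 0.02], [0.21, 0.02], [0.15, 0.01]] + [[-0.0, 0.01], [0.0, -0.05], [-0.0, 0.05]]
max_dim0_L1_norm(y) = 0.55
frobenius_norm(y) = 0.33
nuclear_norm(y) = 0.39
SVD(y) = [[-0.60, 0.2], [-0.64, -0.70], [-0.48, 0.69]] @ diag([0.3215895740882024, 0.06841159139918156]) @ [[-1.00,-0.09], [-0.09,1.0]]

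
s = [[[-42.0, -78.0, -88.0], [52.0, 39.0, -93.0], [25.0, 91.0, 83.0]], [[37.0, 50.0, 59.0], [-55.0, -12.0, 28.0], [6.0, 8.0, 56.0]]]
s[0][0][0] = -42.0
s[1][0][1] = 50.0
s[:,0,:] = [[-42.0, -78.0, -88.0], [37.0, 50.0, 59.0]]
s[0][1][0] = 52.0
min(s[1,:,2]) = 28.0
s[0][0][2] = -88.0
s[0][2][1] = 91.0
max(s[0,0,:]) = -42.0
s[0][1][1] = 39.0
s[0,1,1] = 39.0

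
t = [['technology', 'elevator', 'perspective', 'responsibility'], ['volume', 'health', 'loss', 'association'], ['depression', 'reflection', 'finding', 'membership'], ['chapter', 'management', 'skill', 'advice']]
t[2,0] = 'depression'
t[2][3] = 'membership'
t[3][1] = 'management'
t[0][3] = 'responsibility'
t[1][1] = 'health'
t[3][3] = 'advice'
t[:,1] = ['elevator', 'health', 'reflection', 'management']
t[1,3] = 'association'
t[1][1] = 'health'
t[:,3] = ['responsibility', 'association', 'membership', 'advice']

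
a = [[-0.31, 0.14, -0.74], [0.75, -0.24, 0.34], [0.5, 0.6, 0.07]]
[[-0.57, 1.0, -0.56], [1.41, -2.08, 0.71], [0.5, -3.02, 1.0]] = a @ [[1.72, -3.31, 0.98], [-0.59, -2.23, 0.79], [-0.06, -0.38, 0.49]]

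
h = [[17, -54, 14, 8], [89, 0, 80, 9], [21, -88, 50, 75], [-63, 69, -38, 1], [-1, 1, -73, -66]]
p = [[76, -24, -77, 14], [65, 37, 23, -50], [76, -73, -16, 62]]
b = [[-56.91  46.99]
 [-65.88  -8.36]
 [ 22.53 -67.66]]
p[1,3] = -50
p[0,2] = -77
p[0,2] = -77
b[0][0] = -56.91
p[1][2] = 23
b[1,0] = -65.88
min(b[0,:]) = -56.91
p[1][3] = -50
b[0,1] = 46.99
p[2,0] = 76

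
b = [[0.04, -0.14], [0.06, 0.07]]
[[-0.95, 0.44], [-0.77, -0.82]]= b@[[-15.53, -7.49], [2.32, -5.27]]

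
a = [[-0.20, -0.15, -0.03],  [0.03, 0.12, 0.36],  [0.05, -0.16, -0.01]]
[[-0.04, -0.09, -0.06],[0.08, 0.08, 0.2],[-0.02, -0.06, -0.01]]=a @ [[0.08, 0.13, 0.16], [0.13, 0.44, 0.06], [0.16, 0.06, 0.51]]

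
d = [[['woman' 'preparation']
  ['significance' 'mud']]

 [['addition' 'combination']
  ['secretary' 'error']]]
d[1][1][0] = 'secretary'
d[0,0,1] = 'preparation'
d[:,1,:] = [['significance', 'mud'], ['secretary', 'error']]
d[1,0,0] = 'addition'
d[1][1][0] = 'secretary'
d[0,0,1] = 'preparation'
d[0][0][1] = 'preparation'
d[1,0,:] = ['addition', 'combination']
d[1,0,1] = 'combination'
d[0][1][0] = 'significance'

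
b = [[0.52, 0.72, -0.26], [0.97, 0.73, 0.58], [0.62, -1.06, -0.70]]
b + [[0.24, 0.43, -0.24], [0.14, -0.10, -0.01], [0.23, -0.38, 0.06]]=[[0.76, 1.15, -0.5],[1.11, 0.63, 0.57],[0.85, -1.44, -0.64]]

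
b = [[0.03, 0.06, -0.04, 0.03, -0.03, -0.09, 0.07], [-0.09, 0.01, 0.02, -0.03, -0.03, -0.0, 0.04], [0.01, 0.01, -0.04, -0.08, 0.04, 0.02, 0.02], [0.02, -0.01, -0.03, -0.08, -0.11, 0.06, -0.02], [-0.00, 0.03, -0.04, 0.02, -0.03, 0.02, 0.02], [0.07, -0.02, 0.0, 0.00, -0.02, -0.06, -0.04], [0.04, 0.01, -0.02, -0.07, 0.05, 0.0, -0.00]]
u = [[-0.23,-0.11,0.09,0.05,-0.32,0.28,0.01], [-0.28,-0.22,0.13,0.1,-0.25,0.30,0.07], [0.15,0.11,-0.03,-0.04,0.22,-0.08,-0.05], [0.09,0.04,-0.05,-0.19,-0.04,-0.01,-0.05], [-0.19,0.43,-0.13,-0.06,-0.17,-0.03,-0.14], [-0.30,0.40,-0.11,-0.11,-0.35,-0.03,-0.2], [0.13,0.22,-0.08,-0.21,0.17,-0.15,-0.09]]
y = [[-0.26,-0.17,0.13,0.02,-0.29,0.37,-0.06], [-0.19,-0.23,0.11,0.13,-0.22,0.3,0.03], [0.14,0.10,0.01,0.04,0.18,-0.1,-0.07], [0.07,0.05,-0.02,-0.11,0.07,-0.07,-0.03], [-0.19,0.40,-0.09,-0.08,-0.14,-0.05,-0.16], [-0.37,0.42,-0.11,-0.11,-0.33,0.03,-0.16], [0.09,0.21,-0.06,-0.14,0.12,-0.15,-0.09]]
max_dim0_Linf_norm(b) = 0.11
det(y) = 0.00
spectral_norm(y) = 0.89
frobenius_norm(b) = 0.30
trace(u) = -0.96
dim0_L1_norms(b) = [0.26, 0.15, 0.19, 0.31, 0.31, 0.25, 0.21]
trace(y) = -0.79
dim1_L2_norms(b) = [0.14, 0.11, 0.1, 0.15, 0.07, 0.1, 0.1]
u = b + y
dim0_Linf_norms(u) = [0.3, 0.43, 0.13, 0.21, 0.35, 0.3, 0.2]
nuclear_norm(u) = 2.25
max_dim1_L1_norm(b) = 0.35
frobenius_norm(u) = 1.27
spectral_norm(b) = 0.17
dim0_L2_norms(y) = [0.56, 0.69, 0.23, 0.26, 0.56, 0.52, 0.26]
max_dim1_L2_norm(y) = 0.69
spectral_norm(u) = 0.90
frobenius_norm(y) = 1.25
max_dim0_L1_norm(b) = 0.31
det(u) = 0.00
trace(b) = -0.17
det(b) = -0.00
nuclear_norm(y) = 2.06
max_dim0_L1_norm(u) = 1.53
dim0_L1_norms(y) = [1.31, 1.58, 0.53, 0.63, 1.35, 1.07, 0.6]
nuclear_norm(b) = 0.68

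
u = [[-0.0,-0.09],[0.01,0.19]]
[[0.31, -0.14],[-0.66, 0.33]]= u @ [[-1.76, 4.07], [-3.4, 1.51]]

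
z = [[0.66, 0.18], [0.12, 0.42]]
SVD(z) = [[-0.91,  -0.41], [-0.41,  0.91]] @ diag([0.7329264184425839, 0.34873896419661293]) @ [[-0.89, -0.46],[-0.46, 0.89]]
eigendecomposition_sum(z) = [[0.60, 0.35], [0.23, 0.13]] + [[0.06, -0.17], [-0.11, 0.29]]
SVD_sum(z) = [[0.59, 0.31], [0.27, 0.14]] + [[0.07,-0.13], [-0.15,0.28]]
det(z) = 0.26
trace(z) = 1.08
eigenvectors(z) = [[0.93,-0.50], [0.36,0.86]]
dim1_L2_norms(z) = [0.68, 0.44]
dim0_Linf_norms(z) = [0.66, 0.42]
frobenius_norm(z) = 0.81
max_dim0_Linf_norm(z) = 0.66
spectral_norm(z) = 0.73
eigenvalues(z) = [0.73, 0.35]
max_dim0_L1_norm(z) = 0.78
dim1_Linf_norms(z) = [0.66, 0.42]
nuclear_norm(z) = 1.08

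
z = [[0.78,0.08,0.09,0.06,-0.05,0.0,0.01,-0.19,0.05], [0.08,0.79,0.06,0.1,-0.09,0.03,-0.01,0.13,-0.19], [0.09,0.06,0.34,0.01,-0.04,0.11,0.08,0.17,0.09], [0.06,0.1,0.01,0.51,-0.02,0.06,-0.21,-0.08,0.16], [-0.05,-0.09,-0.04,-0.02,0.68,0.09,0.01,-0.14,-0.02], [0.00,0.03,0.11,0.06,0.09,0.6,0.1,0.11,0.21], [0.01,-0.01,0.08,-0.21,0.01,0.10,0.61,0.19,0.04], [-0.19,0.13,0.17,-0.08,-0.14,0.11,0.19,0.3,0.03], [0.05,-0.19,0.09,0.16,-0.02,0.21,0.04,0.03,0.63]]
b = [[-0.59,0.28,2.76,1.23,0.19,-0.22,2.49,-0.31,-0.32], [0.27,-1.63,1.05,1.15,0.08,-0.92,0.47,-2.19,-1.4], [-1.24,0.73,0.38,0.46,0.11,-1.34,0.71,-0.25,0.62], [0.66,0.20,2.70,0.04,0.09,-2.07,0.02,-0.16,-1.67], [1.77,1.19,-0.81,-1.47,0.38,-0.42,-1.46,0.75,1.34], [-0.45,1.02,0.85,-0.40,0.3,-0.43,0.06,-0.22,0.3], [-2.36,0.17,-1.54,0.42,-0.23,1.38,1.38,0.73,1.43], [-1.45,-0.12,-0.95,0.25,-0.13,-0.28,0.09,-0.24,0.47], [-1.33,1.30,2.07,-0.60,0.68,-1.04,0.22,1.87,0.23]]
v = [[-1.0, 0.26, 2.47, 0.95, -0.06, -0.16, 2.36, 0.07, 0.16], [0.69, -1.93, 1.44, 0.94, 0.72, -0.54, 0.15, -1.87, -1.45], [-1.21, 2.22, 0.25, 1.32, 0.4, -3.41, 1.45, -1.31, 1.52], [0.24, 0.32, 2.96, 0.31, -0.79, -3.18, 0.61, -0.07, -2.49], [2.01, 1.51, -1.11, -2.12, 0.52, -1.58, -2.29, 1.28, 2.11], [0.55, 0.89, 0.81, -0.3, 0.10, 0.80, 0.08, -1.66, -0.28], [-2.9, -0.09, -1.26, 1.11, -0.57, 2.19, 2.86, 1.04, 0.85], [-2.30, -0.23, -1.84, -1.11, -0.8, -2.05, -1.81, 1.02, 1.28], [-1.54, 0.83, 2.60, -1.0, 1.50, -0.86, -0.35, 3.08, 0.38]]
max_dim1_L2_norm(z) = 0.84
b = z @ v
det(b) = -2.57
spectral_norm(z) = 0.99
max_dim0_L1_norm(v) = 14.77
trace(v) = 3.21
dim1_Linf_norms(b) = [2.76, 2.19, 1.34, 2.7, 1.77, 1.02, 2.36, 1.45, 2.07]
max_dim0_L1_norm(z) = 1.48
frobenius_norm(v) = 13.49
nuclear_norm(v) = 33.77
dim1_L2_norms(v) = [3.7, 3.69, 5.11, 5.13, 5.11, 2.31, 5.13, 4.56, 4.85]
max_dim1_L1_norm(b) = 9.64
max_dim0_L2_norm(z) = 0.84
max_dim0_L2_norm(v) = 5.91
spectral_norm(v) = 7.32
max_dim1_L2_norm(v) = 5.13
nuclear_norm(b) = 21.54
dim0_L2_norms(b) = [3.89, 2.74, 5.01, 2.44, 0.91, 3.23, 3.32, 3.11, 3.07]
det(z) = 0.00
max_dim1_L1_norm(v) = 14.53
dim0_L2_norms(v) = [4.84, 3.56, 5.53, 3.42, 2.19, 5.91, 4.99, 4.61, 4.2]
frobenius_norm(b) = 9.75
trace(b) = -0.48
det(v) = -6579.91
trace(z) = 5.24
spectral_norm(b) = 6.29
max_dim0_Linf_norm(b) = 2.76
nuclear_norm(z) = 5.24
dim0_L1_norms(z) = [1.31, 1.48, 0.99, 1.21, 1.14, 1.31, 1.26, 1.34, 1.42]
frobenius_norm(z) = 2.02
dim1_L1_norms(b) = [8.39, 9.16, 5.84, 7.61, 9.59, 4.03, 9.64, 3.98, 9.34]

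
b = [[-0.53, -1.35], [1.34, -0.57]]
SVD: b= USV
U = [[0.65, 0.76], [0.76, -0.65]]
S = [1.47, 1.43]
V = [[0.45, -0.89],  [-0.89, -0.45]]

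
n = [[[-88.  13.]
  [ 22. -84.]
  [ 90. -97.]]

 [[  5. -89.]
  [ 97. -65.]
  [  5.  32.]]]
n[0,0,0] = -88.0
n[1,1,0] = 97.0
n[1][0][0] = 5.0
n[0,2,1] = -97.0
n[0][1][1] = -84.0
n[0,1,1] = -84.0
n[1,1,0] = 97.0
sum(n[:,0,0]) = -83.0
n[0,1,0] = 22.0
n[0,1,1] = -84.0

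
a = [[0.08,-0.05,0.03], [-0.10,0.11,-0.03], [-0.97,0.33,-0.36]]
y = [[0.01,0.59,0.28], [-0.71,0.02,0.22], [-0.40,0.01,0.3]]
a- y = [[0.07, -0.64, -0.25],[0.61, 0.09, -0.25],[-0.57, 0.32, -0.66]]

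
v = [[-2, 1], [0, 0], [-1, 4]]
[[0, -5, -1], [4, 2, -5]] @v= [[1, -4], [-3, -16]]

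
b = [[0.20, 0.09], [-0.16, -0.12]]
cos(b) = [[0.99, -0.0],[0.01, 1.0]]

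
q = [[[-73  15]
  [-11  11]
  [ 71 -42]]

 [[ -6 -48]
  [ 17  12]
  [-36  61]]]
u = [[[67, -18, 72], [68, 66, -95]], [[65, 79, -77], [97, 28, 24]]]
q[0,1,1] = 11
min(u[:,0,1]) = -18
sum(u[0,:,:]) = 160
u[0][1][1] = 66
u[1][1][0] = 97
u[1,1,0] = 97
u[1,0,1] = 79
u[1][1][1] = 28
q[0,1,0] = -11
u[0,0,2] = 72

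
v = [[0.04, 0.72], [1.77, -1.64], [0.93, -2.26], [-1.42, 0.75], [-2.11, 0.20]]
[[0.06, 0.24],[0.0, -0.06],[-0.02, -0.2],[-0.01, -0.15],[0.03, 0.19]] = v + [[0.02, -0.48], [-1.77, 1.58], [-0.95, 2.06], [1.41, -0.90], [2.14, -0.01]]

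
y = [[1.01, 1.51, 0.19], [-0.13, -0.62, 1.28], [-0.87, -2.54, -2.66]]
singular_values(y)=[4.06, 1.74, 0.38]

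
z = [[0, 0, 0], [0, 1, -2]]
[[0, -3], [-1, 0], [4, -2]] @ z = [[0, -3, 6], [0, 0, 0], [0, -2, 4]]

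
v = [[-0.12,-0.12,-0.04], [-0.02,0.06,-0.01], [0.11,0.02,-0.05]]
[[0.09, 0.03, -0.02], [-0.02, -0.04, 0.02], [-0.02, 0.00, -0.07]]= v@ [[-0.2, 0.22, -0.41], [-0.51, -0.53, 0.35], [-0.24, 0.23, 0.59]]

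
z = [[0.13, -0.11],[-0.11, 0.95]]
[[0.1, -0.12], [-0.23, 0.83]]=z @ [[0.60,  -0.17], [-0.17,  0.85]]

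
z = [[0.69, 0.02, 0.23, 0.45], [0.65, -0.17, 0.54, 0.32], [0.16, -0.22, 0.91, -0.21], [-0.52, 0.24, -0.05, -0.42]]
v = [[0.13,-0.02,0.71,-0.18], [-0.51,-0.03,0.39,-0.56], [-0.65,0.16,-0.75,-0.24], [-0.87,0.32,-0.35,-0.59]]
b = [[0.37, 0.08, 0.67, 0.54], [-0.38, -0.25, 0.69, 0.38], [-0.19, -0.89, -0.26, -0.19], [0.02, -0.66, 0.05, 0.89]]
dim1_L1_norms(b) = [1.66, 1.7, 1.53, 1.62]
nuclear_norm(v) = 2.82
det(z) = -0.00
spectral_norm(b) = 1.42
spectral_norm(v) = 1.59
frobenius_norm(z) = 1.74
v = b @ z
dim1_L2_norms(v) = [0.74, 0.85, 1.03, 1.15]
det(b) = 0.35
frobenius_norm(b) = 1.97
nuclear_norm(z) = 2.59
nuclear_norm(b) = 3.55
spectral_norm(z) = 1.47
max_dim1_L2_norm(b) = 1.11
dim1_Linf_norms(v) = [0.71, 0.56, 0.75, 0.87]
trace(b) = 0.75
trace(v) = -1.24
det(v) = -0.00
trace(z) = 1.01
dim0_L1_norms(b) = [0.96, 1.88, 1.67, 2.0]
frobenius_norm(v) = 1.92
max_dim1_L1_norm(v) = 2.13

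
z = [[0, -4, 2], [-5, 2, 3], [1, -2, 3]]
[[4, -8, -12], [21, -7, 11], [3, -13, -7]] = z@[[-3, -1, -1], [0, 0, 3], [2, -4, 0]]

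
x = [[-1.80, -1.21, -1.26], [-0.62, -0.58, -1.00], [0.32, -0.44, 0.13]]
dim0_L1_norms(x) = [2.74, 2.23, 2.39]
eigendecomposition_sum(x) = [[-1.64, -1.75, -1.69], [-0.58, -0.62, -0.59], [0.12, 0.13, 0.12]] + [[-0.01, 0.02, -0.02], [-0.09, 0.21, -0.26], [0.1, -0.24, 0.29]] + [[-0.15, 0.52, 0.45], [0.05, -0.17, -0.15], [0.10, -0.33, -0.28]]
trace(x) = -2.25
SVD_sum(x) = [[-1.69, -1.19, -1.41], [-0.85, -0.6, -0.71], [0.05, 0.04, 0.05]] + [[-0.02, 0.03, -0.00],[0.06, -0.09, 0.00],[0.30, -0.46, 0.02]] + [[-0.09,  -0.05,  0.15], [0.17,  0.10,  -0.29], [-0.04,  -0.02,  0.07]]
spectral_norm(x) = 2.80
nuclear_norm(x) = 3.77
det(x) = 0.64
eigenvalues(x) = [-2.13, 0.49, -0.61]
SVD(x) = [[-0.89, 0.06, 0.45],  [-0.45, -0.19, -0.87],  [0.03, -0.98, 0.2]] @ diag([2.8010930985585176, 0.558677293133936, 0.40884854817447885]) @ [[0.68, 0.47, 0.56], [-0.55, 0.83, -0.03], [-0.48, -0.29, 0.83]]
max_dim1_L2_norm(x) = 2.51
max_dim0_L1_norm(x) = 2.74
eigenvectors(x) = [[-0.94, 0.06, -0.82], [-0.33, 0.66, 0.27], [0.07, -0.75, 0.51]]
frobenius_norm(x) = 2.89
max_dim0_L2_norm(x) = 1.93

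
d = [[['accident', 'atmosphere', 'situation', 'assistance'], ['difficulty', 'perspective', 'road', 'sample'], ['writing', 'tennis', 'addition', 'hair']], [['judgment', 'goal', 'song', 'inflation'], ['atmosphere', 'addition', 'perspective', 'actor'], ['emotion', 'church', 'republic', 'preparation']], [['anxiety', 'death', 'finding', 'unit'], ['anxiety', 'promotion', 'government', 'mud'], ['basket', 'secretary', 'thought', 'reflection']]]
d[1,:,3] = ['inflation', 'actor', 'preparation']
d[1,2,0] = 'emotion'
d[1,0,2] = 'song'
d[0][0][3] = 'assistance'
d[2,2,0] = 'basket'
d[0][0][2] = 'situation'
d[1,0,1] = 'goal'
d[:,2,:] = [['writing', 'tennis', 'addition', 'hair'], ['emotion', 'church', 'republic', 'preparation'], ['basket', 'secretary', 'thought', 'reflection']]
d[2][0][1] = 'death'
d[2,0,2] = 'finding'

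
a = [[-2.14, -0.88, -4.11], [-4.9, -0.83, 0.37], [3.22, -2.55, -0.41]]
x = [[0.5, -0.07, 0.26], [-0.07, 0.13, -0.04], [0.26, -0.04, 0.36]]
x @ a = [[0.11, -1.04, -2.19],[-0.62, 0.06, 0.35],[0.80, -1.11, -1.23]]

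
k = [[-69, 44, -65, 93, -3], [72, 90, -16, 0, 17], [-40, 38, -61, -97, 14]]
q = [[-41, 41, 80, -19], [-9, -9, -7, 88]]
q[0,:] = [-41, 41, 80, -19]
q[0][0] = -41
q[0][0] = -41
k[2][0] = -40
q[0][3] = -19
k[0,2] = -65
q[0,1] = 41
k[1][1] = 90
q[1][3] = 88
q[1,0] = -9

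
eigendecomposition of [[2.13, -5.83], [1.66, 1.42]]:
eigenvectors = [[-0.88+0.00j, (-0.88-0j)], [(-0.05+0.47j), (-0.05-0.47j)]]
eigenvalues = [(1.78+3.09j), (1.78-3.09j)]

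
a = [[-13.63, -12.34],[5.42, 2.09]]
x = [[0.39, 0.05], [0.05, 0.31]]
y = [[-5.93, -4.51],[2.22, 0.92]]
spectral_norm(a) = 19.18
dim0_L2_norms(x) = [0.39, 0.31]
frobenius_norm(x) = 0.50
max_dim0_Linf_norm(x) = 0.39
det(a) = 38.40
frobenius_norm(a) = 19.28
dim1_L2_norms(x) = [0.39, 0.31]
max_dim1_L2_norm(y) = 7.45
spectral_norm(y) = 7.81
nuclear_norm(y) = 8.39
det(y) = 4.56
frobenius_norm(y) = 7.83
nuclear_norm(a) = 21.18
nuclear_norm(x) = 0.70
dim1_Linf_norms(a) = [13.63, 5.42]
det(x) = 0.12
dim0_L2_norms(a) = [14.67, 12.52]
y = a @ x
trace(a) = -11.54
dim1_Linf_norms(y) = [5.93, 2.22]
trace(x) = 0.70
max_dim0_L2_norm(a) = 14.67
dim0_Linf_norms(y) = [5.93, 4.51]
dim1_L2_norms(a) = [18.39, 5.81]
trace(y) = -5.01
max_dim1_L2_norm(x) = 0.39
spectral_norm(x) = 0.41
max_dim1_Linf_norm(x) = 0.39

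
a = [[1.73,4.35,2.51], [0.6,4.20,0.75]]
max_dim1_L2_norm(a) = 5.31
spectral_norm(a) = 6.72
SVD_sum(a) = [[1.35, 4.71, 1.90], [1.08, 3.75, 1.52]] + [[0.38, -0.36, 0.61],[-0.48, 0.45, -0.77]]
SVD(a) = [[-0.78, -0.62], [-0.62, 0.78]] @ diag([6.717306710174308, 1.2867752567745512]) @ [[-0.26, -0.9, -0.36], [-0.47, 0.44, -0.76]]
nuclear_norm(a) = 8.00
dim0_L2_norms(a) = [1.83, 6.05, 2.62]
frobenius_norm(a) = 6.84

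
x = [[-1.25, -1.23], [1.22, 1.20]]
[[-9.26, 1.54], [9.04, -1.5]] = x @ [[4.43, 2.27], [3.03, -3.56]]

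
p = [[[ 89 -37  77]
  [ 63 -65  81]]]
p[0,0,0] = 89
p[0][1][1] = -65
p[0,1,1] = -65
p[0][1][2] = 81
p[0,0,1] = -37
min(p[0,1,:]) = -65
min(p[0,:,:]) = -65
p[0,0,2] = 77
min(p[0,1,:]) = -65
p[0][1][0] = 63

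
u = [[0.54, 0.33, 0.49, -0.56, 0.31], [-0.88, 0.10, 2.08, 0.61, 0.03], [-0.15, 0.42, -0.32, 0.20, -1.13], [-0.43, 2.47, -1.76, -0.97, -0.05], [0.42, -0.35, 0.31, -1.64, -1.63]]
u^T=[[0.54, -0.88, -0.15, -0.43, 0.42], [0.33, 0.1, 0.42, 2.47, -0.35], [0.49, 2.08, -0.32, -1.76, 0.31], [-0.56, 0.61, 0.2, -0.97, -1.64], [0.31, 0.03, -1.13, -0.05, -1.63]]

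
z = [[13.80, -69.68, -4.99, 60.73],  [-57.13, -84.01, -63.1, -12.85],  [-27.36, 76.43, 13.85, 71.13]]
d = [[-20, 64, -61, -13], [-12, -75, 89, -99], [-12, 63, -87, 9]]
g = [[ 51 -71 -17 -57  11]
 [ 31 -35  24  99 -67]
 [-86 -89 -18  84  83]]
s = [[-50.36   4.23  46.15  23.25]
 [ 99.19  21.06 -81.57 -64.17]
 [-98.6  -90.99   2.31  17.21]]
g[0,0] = 51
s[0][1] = 4.23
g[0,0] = 51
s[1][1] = 21.06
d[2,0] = -12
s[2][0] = -98.6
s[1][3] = -64.17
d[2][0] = -12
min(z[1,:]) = -84.01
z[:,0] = [13.8, -57.13, -27.36]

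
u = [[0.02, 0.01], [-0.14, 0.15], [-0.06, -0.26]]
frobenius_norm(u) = 0.34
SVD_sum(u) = [[-0.00, 0.01], [-0.01, 0.16], [0.02, -0.25]] + [[0.02,  0.00], [-0.13,  -0.01], [-0.08,  -0.01]]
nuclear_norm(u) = 0.45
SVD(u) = [[-0.03,0.14], [-0.53,-0.84], [0.85,-0.52]] @ diag([0.301004253529343, 0.15230377328629444]) @ [[0.08, -1.0], [1.0, 0.08]]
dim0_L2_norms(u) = [0.15, 0.3]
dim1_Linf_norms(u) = [0.02, 0.15, 0.26]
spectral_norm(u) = 0.30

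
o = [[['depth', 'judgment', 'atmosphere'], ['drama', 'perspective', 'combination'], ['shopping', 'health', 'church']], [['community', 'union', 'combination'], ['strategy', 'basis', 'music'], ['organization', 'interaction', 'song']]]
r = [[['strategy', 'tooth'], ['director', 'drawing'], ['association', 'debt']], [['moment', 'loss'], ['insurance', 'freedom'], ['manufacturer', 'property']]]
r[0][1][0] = 'director'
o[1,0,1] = 'union'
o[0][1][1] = 'perspective'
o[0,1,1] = 'perspective'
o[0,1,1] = 'perspective'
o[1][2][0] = 'organization'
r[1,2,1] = 'property'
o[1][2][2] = 'song'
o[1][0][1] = 'union'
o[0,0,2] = 'atmosphere'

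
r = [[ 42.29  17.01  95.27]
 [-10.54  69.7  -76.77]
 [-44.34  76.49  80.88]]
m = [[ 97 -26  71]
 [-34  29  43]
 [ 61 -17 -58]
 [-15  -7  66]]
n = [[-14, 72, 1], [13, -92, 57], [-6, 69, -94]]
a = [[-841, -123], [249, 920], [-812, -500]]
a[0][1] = -123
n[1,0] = 13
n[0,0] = -14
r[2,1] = 76.49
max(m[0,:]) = 97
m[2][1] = -17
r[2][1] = 76.49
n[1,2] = 57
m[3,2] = 66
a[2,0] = -812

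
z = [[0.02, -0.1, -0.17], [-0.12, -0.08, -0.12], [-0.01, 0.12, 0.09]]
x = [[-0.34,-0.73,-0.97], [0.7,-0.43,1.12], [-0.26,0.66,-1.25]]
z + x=[[-0.32, -0.83, -1.14], [0.58, -0.51, 1.00], [-0.27, 0.78, -1.16]]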